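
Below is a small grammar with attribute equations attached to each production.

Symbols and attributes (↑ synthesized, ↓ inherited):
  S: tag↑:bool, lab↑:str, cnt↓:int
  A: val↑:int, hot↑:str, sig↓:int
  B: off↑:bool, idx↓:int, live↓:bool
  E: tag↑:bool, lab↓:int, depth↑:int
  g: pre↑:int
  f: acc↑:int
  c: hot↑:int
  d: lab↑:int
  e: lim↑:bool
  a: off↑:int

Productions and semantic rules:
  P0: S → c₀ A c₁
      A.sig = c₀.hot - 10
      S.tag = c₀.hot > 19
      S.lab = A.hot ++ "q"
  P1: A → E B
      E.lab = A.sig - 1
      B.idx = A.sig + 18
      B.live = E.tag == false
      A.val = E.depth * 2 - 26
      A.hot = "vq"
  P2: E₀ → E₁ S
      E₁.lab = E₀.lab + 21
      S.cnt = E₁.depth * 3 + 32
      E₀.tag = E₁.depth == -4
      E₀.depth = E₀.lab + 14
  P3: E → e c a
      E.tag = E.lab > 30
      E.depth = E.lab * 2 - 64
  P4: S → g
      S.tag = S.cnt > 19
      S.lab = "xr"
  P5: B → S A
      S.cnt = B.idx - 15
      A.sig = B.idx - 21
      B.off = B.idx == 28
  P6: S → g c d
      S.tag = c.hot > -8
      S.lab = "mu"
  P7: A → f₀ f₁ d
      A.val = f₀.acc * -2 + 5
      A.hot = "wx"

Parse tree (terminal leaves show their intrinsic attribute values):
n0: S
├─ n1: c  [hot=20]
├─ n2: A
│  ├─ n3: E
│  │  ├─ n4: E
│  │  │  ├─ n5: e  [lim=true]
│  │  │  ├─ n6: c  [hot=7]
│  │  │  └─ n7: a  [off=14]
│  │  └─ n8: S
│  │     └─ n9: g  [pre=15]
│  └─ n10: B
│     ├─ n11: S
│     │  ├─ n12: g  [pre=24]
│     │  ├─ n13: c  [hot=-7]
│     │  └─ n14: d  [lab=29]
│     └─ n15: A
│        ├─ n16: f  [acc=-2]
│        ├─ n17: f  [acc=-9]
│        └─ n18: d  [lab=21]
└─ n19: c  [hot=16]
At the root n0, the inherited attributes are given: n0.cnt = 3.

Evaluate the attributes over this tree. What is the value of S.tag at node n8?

true

1. n0.cnt = 3  [given at root]
2. n1.hot = 20  [terminal]
3. n2.sig = 10  [c₀.hot - 10]
4. n3.lab = 9  [A.sig - 1]
5. n4.lab = 30  [E₀.lab + 21]
6. n5.lim = true  [terminal]
7. n6.hot = 7  [terminal]
8. n7.off = 14  [terminal]
9. n4.tag = false  [E.lab > 30]
10. n4.depth = -4  [E.lab * 2 - 64]
11. n8.cnt = 20  [E₁.depth * 3 + 32]
12. n9.pre = 15  [terminal]
13. n8.tag = true  [S.cnt > 19]
14. n8.lab = "xr"  ["xr"]
15. n3.tag = true  [E₁.depth == -4]
16. n3.depth = 23  [E₀.lab + 14]
17. n10.idx = 28  [A.sig + 18]
18. n10.live = false  [E.tag == false]
19. n11.cnt = 13  [B.idx - 15]
20. n12.pre = 24  [terminal]
21. n13.hot = -7  [terminal]
22. n14.lab = 29  [terminal]
23. n11.tag = true  [c.hot > -8]
24. n11.lab = "mu"  ["mu"]
25. n15.sig = 7  [B.idx - 21]
26. n16.acc = -2  [terminal]
27. n17.acc = -9  [terminal]
28. n18.lab = 21  [terminal]
29. n15.val = 9  [f₀.acc * -2 + 5]
30. n15.hot = "wx"  ["wx"]
31. n10.off = true  [B.idx == 28]
32. n2.val = 20  [E.depth * 2 - 26]
33. n2.hot = "vq"  ["vq"]
34. n19.hot = 16  [terminal]
35. n0.tag = true  [c₀.hot > 19]
36. n0.lab = "vqq"  [A.hot ++ "q"]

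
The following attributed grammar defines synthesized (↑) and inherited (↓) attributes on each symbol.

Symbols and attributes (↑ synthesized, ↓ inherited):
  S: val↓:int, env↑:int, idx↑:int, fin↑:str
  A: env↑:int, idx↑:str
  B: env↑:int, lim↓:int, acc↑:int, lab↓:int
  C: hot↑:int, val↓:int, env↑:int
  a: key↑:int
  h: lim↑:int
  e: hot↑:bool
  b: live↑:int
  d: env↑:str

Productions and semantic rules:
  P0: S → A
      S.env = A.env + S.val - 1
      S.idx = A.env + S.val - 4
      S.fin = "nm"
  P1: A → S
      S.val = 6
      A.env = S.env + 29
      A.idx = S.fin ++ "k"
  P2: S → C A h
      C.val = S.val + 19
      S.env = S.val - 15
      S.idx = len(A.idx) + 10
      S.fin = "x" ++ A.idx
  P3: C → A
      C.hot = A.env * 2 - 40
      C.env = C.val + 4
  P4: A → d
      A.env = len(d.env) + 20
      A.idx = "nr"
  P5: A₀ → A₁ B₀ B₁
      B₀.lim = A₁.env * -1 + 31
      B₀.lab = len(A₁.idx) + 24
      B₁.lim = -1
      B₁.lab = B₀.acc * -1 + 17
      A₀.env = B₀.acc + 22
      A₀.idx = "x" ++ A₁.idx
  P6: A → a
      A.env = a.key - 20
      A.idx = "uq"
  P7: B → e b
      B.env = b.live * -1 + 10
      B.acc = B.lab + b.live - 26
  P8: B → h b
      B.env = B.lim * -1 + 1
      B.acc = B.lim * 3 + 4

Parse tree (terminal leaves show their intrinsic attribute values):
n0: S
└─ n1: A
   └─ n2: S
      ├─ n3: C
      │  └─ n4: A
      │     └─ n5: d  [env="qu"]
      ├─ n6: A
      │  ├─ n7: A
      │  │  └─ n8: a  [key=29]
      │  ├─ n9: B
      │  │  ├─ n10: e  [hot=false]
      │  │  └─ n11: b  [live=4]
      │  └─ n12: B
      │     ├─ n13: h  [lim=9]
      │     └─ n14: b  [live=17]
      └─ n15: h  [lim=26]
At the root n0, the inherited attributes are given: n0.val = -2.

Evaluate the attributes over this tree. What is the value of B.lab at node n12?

1. n0.val = -2  [given at root]
2. n2.val = 6  [6]
3. n3.val = 25  [S.val + 19]
4. n5.env = "qu"  [terminal]
5. n4.env = 22  [len(d.env) + 20]
6. n4.idx = "nr"  ["nr"]
7. n3.hot = 4  [A.env * 2 - 40]
8. n3.env = 29  [C.val + 4]
9. n8.key = 29  [terminal]
10. n7.env = 9  [a.key - 20]
11. n7.idx = "uq"  ["uq"]
12. n9.lim = 22  [A₁.env * -1 + 31]
13. n9.lab = 26  [len(A₁.idx) + 24]
14. n10.hot = false  [terminal]
15. n11.live = 4  [terminal]
16. n9.env = 6  [b.live * -1 + 10]
17. n9.acc = 4  [B.lab + b.live - 26]
18. n12.lim = -1  [-1]
19. n12.lab = 13  [B₀.acc * -1 + 17]
20. n13.lim = 9  [terminal]
21. n14.live = 17  [terminal]
22. n12.env = 2  [B.lim * -1 + 1]
23. n12.acc = 1  [B.lim * 3 + 4]
24. n6.env = 26  [B₀.acc + 22]
25. n6.idx = "xuq"  ["x" ++ A₁.idx]
26. n15.lim = 26  [terminal]
27. n2.env = -9  [S.val - 15]
28. n2.idx = 13  [len(A.idx) + 10]
29. n2.fin = "xxuq"  ["x" ++ A.idx]
30. n1.env = 20  [S.env + 29]
31. n1.idx = "xxuqk"  [S.fin ++ "k"]
32. n0.env = 17  [A.env + S.val - 1]
33. n0.idx = 14  [A.env + S.val - 4]
34. n0.fin = "nm"  ["nm"]

13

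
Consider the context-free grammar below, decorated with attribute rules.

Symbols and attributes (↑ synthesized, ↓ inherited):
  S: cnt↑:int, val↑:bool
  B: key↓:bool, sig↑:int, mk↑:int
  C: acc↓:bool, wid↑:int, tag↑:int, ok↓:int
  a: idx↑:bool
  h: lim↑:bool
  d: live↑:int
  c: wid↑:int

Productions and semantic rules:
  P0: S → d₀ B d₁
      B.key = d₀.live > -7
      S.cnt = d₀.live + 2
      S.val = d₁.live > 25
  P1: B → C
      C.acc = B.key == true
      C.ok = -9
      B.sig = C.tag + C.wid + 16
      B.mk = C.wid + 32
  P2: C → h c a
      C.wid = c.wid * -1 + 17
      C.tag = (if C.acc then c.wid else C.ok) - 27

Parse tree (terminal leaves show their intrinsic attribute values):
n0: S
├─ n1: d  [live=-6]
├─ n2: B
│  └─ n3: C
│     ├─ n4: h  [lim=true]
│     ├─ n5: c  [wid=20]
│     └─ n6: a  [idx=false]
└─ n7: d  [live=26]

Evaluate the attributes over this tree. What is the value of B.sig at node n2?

1. n1.live = -6  [terminal]
2. n2.key = true  [d₀.live > -7]
3. n3.acc = true  [B.key == true]
4. n3.ok = -9  [-9]
5. n4.lim = true  [terminal]
6. n5.wid = 20  [terminal]
7. n6.idx = false  [terminal]
8. n3.wid = -3  [c.wid * -1 + 17]
9. n3.tag = -7  [(if C.acc then c.wid else C.ok) - 27]
10. n2.sig = 6  [C.tag + C.wid + 16]
11. n2.mk = 29  [C.wid + 32]
12. n7.live = 26  [terminal]
13. n0.cnt = -4  [d₀.live + 2]
14. n0.val = true  [d₁.live > 25]

6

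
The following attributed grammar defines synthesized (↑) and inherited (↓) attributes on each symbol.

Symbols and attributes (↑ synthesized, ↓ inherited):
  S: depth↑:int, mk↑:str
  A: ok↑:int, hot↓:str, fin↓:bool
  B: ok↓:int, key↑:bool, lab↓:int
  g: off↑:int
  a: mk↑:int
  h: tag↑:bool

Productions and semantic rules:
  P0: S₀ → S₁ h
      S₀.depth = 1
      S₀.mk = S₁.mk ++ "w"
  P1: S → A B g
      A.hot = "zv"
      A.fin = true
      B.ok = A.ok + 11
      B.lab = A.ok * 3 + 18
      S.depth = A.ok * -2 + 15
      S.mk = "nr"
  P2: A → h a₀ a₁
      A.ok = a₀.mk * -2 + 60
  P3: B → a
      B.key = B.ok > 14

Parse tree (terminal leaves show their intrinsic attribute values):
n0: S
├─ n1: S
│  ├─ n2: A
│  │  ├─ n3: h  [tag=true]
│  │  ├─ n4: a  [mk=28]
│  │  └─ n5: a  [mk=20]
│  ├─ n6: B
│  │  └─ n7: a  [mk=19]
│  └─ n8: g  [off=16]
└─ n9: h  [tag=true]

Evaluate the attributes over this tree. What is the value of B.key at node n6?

true

1. n2.hot = "zv"  ["zv"]
2. n2.fin = true  [true]
3. n3.tag = true  [terminal]
4. n4.mk = 28  [terminal]
5. n5.mk = 20  [terminal]
6. n2.ok = 4  [a₀.mk * -2 + 60]
7. n6.ok = 15  [A.ok + 11]
8. n6.lab = 30  [A.ok * 3 + 18]
9. n7.mk = 19  [terminal]
10. n6.key = true  [B.ok > 14]
11. n8.off = 16  [terminal]
12. n1.depth = 7  [A.ok * -2 + 15]
13. n1.mk = "nr"  ["nr"]
14. n9.tag = true  [terminal]
15. n0.depth = 1  [1]
16. n0.mk = "nrw"  [S₁.mk ++ "w"]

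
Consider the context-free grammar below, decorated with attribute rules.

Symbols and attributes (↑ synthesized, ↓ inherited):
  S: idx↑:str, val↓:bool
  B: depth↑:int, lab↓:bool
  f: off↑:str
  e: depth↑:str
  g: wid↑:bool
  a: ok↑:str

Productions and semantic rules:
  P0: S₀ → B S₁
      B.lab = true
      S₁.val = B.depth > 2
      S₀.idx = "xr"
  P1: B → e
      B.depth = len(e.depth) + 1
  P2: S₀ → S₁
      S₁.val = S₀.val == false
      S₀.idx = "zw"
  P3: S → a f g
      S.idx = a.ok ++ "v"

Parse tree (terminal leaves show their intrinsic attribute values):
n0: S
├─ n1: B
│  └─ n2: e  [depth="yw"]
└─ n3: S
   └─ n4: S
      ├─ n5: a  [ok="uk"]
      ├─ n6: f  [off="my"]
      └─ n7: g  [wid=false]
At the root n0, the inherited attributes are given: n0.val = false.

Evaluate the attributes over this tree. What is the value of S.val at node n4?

false

1. n0.val = false  [given at root]
2. n1.lab = true  [true]
3. n2.depth = "yw"  [terminal]
4. n1.depth = 3  [len(e.depth) + 1]
5. n3.val = true  [B.depth > 2]
6. n4.val = false  [S₀.val == false]
7. n5.ok = "uk"  [terminal]
8. n6.off = "my"  [terminal]
9. n7.wid = false  [terminal]
10. n4.idx = "ukv"  [a.ok ++ "v"]
11. n3.idx = "zw"  ["zw"]
12. n0.idx = "xr"  ["xr"]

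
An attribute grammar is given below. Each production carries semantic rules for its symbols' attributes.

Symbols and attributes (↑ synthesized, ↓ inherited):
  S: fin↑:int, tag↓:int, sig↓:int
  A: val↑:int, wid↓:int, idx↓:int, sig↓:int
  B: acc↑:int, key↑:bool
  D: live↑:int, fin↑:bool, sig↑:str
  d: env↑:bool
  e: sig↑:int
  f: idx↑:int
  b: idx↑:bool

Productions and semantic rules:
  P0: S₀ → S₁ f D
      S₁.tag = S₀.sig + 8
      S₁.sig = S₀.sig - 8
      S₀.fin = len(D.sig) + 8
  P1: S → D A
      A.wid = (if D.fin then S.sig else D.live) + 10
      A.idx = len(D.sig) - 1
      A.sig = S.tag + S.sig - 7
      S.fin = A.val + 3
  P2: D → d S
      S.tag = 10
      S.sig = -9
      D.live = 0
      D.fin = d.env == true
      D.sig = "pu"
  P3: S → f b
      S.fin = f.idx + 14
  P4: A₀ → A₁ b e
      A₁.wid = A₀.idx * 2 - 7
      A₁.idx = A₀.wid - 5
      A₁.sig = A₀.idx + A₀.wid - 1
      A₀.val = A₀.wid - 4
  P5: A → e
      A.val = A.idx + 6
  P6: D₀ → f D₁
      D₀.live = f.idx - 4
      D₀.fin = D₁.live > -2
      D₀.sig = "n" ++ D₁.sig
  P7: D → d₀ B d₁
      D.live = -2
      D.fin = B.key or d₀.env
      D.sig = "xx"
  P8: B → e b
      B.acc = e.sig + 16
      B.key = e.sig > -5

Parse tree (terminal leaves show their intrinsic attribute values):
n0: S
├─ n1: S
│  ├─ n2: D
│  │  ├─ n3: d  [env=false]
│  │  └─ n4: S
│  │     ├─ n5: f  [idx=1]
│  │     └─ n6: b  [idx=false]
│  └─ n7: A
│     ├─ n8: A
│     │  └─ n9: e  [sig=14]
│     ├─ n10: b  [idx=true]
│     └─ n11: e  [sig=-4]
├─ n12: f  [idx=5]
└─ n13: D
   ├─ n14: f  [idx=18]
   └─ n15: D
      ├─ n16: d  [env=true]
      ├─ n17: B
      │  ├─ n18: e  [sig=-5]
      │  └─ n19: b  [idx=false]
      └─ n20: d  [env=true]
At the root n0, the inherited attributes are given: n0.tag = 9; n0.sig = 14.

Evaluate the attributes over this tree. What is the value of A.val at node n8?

1. n0.tag = 9  [given at root]
2. n0.sig = 14  [given at root]
3. n1.tag = 22  [S₀.sig + 8]
4. n1.sig = 6  [S₀.sig - 8]
5. n3.env = false  [terminal]
6. n4.tag = 10  [10]
7. n4.sig = -9  [-9]
8. n5.idx = 1  [terminal]
9. n6.idx = false  [terminal]
10. n4.fin = 15  [f.idx + 14]
11. n2.live = 0  [0]
12. n2.fin = false  [d.env == true]
13. n2.sig = "pu"  ["pu"]
14. n7.wid = 10  [(if D.fin then S.sig else D.live) + 10]
15. n7.idx = 1  [len(D.sig) - 1]
16. n7.sig = 21  [S.tag + S.sig - 7]
17. n8.wid = -5  [A₀.idx * 2 - 7]
18. n8.idx = 5  [A₀.wid - 5]
19. n8.sig = 10  [A₀.idx + A₀.wid - 1]
20. n9.sig = 14  [terminal]
21. n8.val = 11  [A.idx + 6]
22. n10.idx = true  [terminal]
23. n11.sig = -4  [terminal]
24. n7.val = 6  [A₀.wid - 4]
25. n1.fin = 9  [A.val + 3]
26. n12.idx = 5  [terminal]
27. n14.idx = 18  [terminal]
28. n16.env = true  [terminal]
29. n18.sig = -5  [terminal]
30. n19.idx = false  [terminal]
31. n17.acc = 11  [e.sig + 16]
32. n17.key = false  [e.sig > -5]
33. n20.env = true  [terminal]
34. n15.live = -2  [-2]
35. n15.fin = true  [B.key or d₀.env]
36. n15.sig = "xx"  ["xx"]
37. n13.live = 14  [f.idx - 4]
38. n13.fin = false  [D₁.live > -2]
39. n13.sig = "nxx"  ["n" ++ D₁.sig]
40. n0.fin = 11  [len(D.sig) + 8]

11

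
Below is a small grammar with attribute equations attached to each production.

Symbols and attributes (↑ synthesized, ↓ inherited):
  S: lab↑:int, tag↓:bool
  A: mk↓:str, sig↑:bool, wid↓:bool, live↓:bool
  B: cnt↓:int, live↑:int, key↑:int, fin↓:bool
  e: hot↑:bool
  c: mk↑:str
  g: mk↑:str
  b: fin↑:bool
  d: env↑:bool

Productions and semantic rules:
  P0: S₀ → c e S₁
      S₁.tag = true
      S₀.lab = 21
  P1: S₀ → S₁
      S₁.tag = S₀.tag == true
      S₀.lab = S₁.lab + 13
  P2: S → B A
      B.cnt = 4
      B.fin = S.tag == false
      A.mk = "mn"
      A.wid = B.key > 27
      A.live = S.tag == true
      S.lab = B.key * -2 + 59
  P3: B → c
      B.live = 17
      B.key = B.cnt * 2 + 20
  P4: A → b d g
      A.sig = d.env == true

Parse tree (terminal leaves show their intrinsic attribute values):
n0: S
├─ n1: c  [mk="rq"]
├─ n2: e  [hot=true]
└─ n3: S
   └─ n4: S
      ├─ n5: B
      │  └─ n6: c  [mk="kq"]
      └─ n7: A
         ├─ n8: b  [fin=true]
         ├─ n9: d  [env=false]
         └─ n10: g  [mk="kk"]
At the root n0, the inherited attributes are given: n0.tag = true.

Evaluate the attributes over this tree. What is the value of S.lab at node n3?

16

1. n0.tag = true  [given at root]
2. n1.mk = "rq"  [terminal]
3. n2.hot = true  [terminal]
4. n3.tag = true  [true]
5. n4.tag = true  [S₀.tag == true]
6. n5.cnt = 4  [4]
7. n5.fin = false  [S.tag == false]
8. n6.mk = "kq"  [terminal]
9. n5.live = 17  [17]
10. n5.key = 28  [B.cnt * 2 + 20]
11. n7.mk = "mn"  ["mn"]
12. n7.wid = true  [B.key > 27]
13. n7.live = true  [S.tag == true]
14. n8.fin = true  [terminal]
15. n9.env = false  [terminal]
16. n10.mk = "kk"  [terminal]
17. n7.sig = false  [d.env == true]
18. n4.lab = 3  [B.key * -2 + 59]
19. n3.lab = 16  [S₁.lab + 13]
20. n0.lab = 21  [21]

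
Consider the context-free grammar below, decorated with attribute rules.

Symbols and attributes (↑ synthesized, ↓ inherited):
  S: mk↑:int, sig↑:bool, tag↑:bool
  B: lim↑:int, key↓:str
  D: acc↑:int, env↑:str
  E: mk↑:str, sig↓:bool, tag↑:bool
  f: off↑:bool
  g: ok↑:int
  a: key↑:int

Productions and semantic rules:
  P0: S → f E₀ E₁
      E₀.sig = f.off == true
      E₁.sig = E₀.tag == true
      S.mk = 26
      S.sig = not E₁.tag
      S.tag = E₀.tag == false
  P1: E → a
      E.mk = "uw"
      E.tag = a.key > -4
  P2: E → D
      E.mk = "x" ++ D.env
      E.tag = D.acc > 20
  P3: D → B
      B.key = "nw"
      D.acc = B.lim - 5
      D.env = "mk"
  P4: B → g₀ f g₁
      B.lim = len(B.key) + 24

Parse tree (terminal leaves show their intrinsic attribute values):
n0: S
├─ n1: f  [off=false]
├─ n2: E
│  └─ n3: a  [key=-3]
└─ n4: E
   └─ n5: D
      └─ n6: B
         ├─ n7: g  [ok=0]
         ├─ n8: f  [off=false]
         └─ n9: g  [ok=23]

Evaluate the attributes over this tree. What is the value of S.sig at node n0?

1. n1.off = false  [terminal]
2. n2.sig = false  [f.off == true]
3. n3.key = -3  [terminal]
4. n2.mk = "uw"  ["uw"]
5. n2.tag = true  [a.key > -4]
6. n4.sig = true  [E₀.tag == true]
7. n6.key = "nw"  ["nw"]
8. n7.ok = 0  [terminal]
9. n8.off = false  [terminal]
10. n9.ok = 23  [terminal]
11. n6.lim = 26  [len(B.key) + 24]
12. n5.acc = 21  [B.lim - 5]
13. n5.env = "mk"  ["mk"]
14. n4.mk = "xmk"  ["x" ++ D.env]
15. n4.tag = true  [D.acc > 20]
16. n0.mk = 26  [26]
17. n0.sig = false  [not E₁.tag]
18. n0.tag = false  [E₀.tag == false]

false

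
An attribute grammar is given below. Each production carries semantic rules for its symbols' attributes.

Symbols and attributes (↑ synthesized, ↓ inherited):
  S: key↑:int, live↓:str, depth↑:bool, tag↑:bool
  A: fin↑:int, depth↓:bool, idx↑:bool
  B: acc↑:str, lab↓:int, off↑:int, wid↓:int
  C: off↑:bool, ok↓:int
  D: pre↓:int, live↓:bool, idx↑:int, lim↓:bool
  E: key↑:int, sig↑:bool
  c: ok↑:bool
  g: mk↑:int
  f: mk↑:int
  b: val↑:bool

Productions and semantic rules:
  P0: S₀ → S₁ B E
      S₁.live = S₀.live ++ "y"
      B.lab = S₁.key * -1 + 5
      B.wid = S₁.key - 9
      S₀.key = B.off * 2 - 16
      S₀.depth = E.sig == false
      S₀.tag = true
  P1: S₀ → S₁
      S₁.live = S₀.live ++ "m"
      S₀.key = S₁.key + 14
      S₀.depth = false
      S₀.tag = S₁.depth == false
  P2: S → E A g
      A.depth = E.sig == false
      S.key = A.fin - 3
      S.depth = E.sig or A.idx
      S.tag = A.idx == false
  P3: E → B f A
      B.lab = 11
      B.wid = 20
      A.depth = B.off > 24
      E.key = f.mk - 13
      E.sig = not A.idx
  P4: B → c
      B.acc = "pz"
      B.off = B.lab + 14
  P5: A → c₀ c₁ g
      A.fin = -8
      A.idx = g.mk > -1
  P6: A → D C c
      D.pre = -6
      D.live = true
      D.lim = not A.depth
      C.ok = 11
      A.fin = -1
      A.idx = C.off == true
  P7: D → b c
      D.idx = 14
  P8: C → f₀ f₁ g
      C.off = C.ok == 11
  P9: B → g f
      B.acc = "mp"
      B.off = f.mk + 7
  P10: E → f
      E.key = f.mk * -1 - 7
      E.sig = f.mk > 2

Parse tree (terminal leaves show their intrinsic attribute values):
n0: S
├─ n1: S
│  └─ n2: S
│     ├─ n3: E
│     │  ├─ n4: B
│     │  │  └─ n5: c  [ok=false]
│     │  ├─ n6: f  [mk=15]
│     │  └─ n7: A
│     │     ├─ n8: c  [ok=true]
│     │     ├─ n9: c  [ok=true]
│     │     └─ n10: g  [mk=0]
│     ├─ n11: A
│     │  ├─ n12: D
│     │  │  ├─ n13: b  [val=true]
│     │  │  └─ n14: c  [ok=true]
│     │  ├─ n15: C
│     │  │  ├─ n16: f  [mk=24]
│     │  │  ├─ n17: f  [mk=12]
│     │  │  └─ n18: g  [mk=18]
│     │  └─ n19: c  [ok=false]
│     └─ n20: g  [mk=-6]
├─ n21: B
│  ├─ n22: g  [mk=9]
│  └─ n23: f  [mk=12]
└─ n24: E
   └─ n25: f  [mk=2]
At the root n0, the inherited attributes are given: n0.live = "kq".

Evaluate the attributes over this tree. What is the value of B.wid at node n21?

1. n0.live = "kq"  [given at root]
2. n1.live = "kqy"  [S₀.live ++ "y"]
3. n2.live = "kqym"  [S₀.live ++ "m"]
4. n4.lab = 11  [11]
5. n4.wid = 20  [20]
6. n5.ok = false  [terminal]
7. n4.acc = "pz"  ["pz"]
8. n4.off = 25  [B.lab + 14]
9. n6.mk = 15  [terminal]
10. n7.depth = true  [B.off > 24]
11. n8.ok = true  [terminal]
12. n9.ok = true  [terminal]
13. n10.mk = 0  [terminal]
14. n7.fin = -8  [-8]
15. n7.idx = true  [g.mk > -1]
16. n3.key = 2  [f.mk - 13]
17. n3.sig = false  [not A.idx]
18. n11.depth = true  [E.sig == false]
19. n12.pre = -6  [-6]
20. n12.live = true  [true]
21. n12.lim = false  [not A.depth]
22. n13.val = true  [terminal]
23. n14.ok = true  [terminal]
24. n12.idx = 14  [14]
25. n15.ok = 11  [11]
26. n16.mk = 24  [terminal]
27. n17.mk = 12  [terminal]
28. n18.mk = 18  [terminal]
29. n15.off = true  [C.ok == 11]
30. n19.ok = false  [terminal]
31. n11.fin = -1  [-1]
32. n11.idx = true  [C.off == true]
33. n20.mk = -6  [terminal]
34. n2.key = -4  [A.fin - 3]
35. n2.depth = true  [E.sig or A.idx]
36. n2.tag = false  [A.idx == false]
37. n1.key = 10  [S₁.key + 14]
38. n1.depth = false  [false]
39. n1.tag = false  [S₁.depth == false]
40. n21.lab = -5  [S₁.key * -1 + 5]
41. n21.wid = 1  [S₁.key - 9]
42. n22.mk = 9  [terminal]
43. n23.mk = 12  [terminal]
44. n21.acc = "mp"  ["mp"]
45. n21.off = 19  [f.mk + 7]
46. n25.mk = 2  [terminal]
47. n24.key = -9  [f.mk * -1 - 7]
48. n24.sig = false  [f.mk > 2]
49. n0.key = 22  [B.off * 2 - 16]
50. n0.depth = true  [E.sig == false]
51. n0.tag = true  [true]

1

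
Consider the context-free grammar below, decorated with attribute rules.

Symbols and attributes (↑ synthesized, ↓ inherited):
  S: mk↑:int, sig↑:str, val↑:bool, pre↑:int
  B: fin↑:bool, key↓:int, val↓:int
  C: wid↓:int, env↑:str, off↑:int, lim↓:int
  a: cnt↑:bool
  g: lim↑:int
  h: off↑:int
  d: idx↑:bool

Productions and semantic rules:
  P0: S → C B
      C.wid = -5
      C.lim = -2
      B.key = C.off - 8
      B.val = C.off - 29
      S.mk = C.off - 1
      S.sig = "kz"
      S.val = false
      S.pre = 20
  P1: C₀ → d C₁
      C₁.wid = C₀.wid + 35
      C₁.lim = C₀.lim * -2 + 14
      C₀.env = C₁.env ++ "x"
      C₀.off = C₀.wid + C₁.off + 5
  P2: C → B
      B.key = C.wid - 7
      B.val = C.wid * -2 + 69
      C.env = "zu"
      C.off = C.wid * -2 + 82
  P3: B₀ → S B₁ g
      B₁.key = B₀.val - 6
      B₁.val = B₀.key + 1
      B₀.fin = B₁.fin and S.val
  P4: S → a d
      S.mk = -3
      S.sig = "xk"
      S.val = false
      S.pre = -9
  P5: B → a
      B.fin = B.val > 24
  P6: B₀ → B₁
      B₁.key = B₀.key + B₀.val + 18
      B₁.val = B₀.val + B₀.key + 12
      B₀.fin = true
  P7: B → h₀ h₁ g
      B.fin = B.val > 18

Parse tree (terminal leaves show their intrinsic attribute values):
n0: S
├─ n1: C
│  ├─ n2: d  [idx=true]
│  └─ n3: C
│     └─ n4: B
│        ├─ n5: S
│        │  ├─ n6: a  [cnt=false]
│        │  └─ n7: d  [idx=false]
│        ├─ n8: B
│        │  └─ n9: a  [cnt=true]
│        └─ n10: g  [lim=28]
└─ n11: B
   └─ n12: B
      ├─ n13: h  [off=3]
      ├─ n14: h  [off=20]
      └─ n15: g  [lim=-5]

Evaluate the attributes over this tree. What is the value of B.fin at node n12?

1. n1.wid = -5  [-5]
2. n1.lim = -2  [-2]
3. n2.idx = true  [terminal]
4. n3.wid = 30  [C₀.wid + 35]
5. n3.lim = 18  [C₀.lim * -2 + 14]
6. n4.key = 23  [C.wid - 7]
7. n4.val = 9  [C.wid * -2 + 69]
8. n6.cnt = false  [terminal]
9. n7.idx = false  [terminal]
10. n5.mk = -3  [-3]
11. n5.sig = "xk"  ["xk"]
12. n5.val = false  [false]
13. n5.pre = -9  [-9]
14. n8.key = 3  [B₀.val - 6]
15. n8.val = 24  [B₀.key + 1]
16. n9.cnt = true  [terminal]
17. n8.fin = false  [B.val > 24]
18. n10.lim = 28  [terminal]
19. n4.fin = false  [B₁.fin and S.val]
20. n3.env = "zu"  ["zu"]
21. n3.off = 22  [C.wid * -2 + 82]
22. n1.env = "zux"  [C₁.env ++ "x"]
23. n1.off = 22  [C₀.wid + C₁.off + 5]
24. n11.key = 14  [C.off - 8]
25. n11.val = -7  [C.off - 29]
26. n12.key = 25  [B₀.key + B₀.val + 18]
27. n12.val = 19  [B₀.val + B₀.key + 12]
28. n13.off = 3  [terminal]
29. n14.off = 20  [terminal]
30. n15.lim = -5  [terminal]
31. n12.fin = true  [B.val > 18]
32. n11.fin = true  [true]
33. n0.mk = 21  [C.off - 1]
34. n0.sig = "kz"  ["kz"]
35. n0.val = false  [false]
36. n0.pre = 20  [20]

true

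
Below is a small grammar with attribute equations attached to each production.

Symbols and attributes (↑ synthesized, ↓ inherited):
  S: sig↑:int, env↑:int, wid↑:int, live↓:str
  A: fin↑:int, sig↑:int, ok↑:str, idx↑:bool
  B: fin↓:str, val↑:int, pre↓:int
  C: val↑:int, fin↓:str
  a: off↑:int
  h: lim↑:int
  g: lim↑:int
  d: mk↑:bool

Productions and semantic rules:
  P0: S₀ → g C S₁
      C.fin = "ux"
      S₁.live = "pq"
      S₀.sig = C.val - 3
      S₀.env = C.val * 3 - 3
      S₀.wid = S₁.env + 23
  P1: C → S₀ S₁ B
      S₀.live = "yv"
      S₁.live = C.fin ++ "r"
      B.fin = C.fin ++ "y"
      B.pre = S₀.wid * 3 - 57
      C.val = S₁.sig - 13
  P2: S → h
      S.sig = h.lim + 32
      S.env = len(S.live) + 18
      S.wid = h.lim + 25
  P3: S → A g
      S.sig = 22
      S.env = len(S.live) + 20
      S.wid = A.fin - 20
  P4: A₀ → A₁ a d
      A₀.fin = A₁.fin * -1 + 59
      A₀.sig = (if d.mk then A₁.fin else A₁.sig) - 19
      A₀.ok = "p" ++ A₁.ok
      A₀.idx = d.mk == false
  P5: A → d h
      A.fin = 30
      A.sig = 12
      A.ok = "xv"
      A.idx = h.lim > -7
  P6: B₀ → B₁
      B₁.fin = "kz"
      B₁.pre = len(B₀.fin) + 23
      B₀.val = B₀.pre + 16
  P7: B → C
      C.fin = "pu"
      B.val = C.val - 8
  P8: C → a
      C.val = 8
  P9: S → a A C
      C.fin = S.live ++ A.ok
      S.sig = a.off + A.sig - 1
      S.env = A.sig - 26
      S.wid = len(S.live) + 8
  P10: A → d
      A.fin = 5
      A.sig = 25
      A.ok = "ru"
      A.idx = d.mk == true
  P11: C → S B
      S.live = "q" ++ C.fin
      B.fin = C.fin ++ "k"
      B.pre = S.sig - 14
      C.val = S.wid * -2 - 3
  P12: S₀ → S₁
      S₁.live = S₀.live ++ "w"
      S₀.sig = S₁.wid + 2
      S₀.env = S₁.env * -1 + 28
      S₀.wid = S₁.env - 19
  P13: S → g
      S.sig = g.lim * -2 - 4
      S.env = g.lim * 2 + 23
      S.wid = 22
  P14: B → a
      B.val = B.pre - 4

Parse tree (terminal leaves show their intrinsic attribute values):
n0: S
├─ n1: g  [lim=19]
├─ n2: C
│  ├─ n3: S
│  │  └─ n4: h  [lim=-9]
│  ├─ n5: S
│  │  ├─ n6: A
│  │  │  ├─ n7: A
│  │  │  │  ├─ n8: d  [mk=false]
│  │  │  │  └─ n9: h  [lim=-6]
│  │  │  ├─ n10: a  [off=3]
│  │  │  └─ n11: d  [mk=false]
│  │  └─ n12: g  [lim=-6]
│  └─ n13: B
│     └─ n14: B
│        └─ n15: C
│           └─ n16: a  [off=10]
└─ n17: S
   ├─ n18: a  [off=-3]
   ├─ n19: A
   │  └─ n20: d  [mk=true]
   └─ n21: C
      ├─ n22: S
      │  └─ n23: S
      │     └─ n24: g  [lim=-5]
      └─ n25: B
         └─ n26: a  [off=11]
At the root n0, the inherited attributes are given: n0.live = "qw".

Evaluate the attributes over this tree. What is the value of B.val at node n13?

1. n0.live = "qw"  [given at root]
2. n1.lim = 19  [terminal]
3. n2.fin = "ux"  ["ux"]
4. n3.live = "yv"  ["yv"]
5. n4.lim = -9  [terminal]
6. n3.sig = 23  [h.lim + 32]
7. n3.env = 20  [len(S.live) + 18]
8. n3.wid = 16  [h.lim + 25]
9. n5.live = "uxr"  [C.fin ++ "r"]
10. n8.mk = false  [terminal]
11. n9.lim = -6  [terminal]
12. n7.fin = 30  [30]
13. n7.sig = 12  [12]
14. n7.ok = "xv"  ["xv"]
15. n7.idx = true  [h.lim > -7]
16. n10.off = 3  [terminal]
17. n11.mk = false  [terminal]
18. n6.fin = 29  [A₁.fin * -1 + 59]
19. n6.sig = -7  [(if d.mk then A₁.fin else A₁.sig) - 19]
20. n6.ok = "pxv"  ["p" ++ A₁.ok]
21. n6.idx = true  [d.mk == false]
22. n12.lim = -6  [terminal]
23. n5.sig = 22  [22]
24. n5.env = 23  [len(S.live) + 20]
25. n5.wid = 9  [A.fin - 20]
26. n13.fin = "uxy"  [C.fin ++ "y"]
27. n13.pre = -9  [S₀.wid * 3 - 57]
28. n14.fin = "kz"  ["kz"]
29. n14.pre = 26  [len(B₀.fin) + 23]
30. n15.fin = "pu"  ["pu"]
31. n16.off = 10  [terminal]
32. n15.val = 8  [8]
33. n14.val = 0  [C.val - 8]
34. n13.val = 7  [B₀.pre + 16]
35. n2.val = 9  [S₁.sig - 13]
36. n17.live = "pq"  ["pq"]
37. n18.off = -3  [terminal]
38. n20.mk = true  [terminal]
39. n19.fin = 5  [5]
40. n19.sig = 25  [25]
41. n19.ok = "ru"  ["ru"]
42. n19.idx = true  [d.mk == true]
43. n21.fin = "pqru"  [S.live ++ A.ok]
44. n22.live = "qpqru"  ["q" ++ C.fin]
45. n23.live = "qpqruw"  [S₀.live ++ "w"]
46. n24.lim = -5  [terminal]
47. n23.sig = 6  [g.lim * -2 - 4]
48. n23.env = 13  [g.lim * 2 + 23]
49. n23.wid = 22  [22]
50. n22.sig = 24  [S₁.wid + 2]
51. n22.env = 15  [S₁.env * -1 + 28]
52. n22.wid = -6  [S₁.env - 19]
53. n25.fin = "pqruk"  [C.fin ++ "k"]
54. n25.pre = 10  [S.sig - 14]
55. n26.off = 11  [terminal]
56. n25.val = 6  [B.pre - 4]
57. n21.val = 9  [S.wid * -2 - 3]
58. n17.sig = 21  [a.off + A.sig - 1]
59. n17.env = -1  [A.sig - 26]
60. n17.wid = 10  [len(S.live) + 8]
61. n0.sig = 6  [C.val - 3]
62. n0.env = 24  [C.val * 3 - 3]
63. n0.wid = 22  [S₁.env + 23]

7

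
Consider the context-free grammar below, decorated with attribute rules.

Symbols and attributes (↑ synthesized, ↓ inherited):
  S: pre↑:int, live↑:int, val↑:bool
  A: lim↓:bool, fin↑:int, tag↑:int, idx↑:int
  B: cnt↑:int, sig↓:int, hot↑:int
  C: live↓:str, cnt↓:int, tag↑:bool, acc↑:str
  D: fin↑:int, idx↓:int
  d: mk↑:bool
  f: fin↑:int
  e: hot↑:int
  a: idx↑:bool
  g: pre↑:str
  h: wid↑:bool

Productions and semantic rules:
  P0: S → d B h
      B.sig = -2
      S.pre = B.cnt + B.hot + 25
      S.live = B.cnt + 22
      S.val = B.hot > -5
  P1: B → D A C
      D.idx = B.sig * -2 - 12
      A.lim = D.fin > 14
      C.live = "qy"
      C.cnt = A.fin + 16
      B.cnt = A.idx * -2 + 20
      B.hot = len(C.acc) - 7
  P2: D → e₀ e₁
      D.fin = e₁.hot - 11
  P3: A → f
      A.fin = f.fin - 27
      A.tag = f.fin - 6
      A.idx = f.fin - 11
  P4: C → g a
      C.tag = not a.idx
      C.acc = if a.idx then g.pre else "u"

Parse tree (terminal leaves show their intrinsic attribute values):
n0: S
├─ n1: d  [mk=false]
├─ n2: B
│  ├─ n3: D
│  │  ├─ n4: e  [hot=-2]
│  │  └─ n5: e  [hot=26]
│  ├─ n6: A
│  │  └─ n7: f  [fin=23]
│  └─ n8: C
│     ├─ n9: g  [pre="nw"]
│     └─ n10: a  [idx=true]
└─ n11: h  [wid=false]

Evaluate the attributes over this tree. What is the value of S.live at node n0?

1. n1.mk = false  [terminal]
2. n2.sig = -2  [-2]
3. n3.idx = -8  [B.sig * -2 - 12]
4. n4.hot = -2  [terminal]
5. n5.hot = 26  [terminal]
6. n3.fin = 15  [e₁.hot - 11]
7. n6.lim = true  [D.fin > 14]
8. n7.fin = 23  [terminal]
9. n6.fin = -4  [f.fin - 27]
10. n6.tag = 17  [f.fin - 6]
11. n6.idx = 12  [f.fin - 11]
12. n8.live = "qy"  ["qy"]
13. n8.cnt = 12  [A.fin + 16]
14. n9.pre = "nw"  [terminal]
15. n10.idx = true  [terminal]
16. n8.tag = false  [not a.idx]
17. n8.acc = "nw"  [if a.idx then g.pre else "u"]
18. n2.cnt = -4  [A.idx * -2 + 20]
19. n2.hot = -5  [len(C.acc) - 7]
20. n11.wid = false  [terminal]
21. n0.pre = 16  [B.cnt + B.hot + 25]
22. n0.live = 18  [B.cnt + 22]
23. n0.val = false  [B.hot > -5]

18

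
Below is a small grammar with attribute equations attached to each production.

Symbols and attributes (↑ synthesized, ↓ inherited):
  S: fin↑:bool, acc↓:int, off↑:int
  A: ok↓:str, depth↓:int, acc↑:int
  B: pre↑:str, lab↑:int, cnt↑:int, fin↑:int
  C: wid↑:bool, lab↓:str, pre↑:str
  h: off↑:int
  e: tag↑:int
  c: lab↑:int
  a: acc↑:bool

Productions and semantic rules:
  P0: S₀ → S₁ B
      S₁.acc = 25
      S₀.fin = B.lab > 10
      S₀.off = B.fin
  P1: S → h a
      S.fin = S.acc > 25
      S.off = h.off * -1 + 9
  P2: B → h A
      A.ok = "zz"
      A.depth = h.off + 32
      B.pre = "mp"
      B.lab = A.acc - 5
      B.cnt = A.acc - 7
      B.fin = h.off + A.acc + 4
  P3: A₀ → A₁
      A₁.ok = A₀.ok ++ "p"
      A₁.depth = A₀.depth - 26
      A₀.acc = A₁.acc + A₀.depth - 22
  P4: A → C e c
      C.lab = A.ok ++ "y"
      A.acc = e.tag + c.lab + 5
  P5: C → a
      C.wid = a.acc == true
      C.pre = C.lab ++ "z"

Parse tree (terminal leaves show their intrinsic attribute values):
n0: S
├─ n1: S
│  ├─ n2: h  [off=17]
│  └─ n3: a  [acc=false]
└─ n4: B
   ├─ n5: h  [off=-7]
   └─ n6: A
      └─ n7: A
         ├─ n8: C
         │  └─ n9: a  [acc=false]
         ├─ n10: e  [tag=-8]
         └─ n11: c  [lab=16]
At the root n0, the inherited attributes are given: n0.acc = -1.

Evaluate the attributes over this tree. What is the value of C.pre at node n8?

1. n0.acc = -1  [given at root]
2. n1.acc = 25  [25]
3. n2.off = 17  [terminal]
4. n3.acc = false  [terminal]
5. n1.fin = false  [S.acc > 25]
6. n1.off = -8  [h.off * -1 + 9]
7. n5.off = -7  [terminal]
8. n6.ok = "zz"  ["zz"]
9. n6.depth = 25  [h.off + 32]
10. n7.ok = "zzp"  [A₀.ok ++ "p"]
11. n7.depth = -1  [A₀.depth - 26]
12. n8.lab = "zzpy"  [A.ok ++ "y"]
13. n9.acc = false  [terminal]
14. n8.wid = false  [a.acc == true]
15. n8.pre = "zzpyz"  [C.lab ++ "z"]
16. n10.tag = -8  [terminal]
17. n11.lab = 16  [terminal]
18. n7.acc = 13  [e.tag + c.lab + 5]
19. n6.acc = 16  [A₁.acc + A₀.depth - 22]
20. n4.pre = "mp"  ["mp"]
21. n4.lab = 11  [A.acc - 5]
22. n4.cnt = 9  [A.acc - 7]
23. n4.fin = 13  [h.off + A.acc + 4]
24. n0.fin = true  [B.lab > 10]
25. n0.off = 13  [B.fin]

"zzpyz"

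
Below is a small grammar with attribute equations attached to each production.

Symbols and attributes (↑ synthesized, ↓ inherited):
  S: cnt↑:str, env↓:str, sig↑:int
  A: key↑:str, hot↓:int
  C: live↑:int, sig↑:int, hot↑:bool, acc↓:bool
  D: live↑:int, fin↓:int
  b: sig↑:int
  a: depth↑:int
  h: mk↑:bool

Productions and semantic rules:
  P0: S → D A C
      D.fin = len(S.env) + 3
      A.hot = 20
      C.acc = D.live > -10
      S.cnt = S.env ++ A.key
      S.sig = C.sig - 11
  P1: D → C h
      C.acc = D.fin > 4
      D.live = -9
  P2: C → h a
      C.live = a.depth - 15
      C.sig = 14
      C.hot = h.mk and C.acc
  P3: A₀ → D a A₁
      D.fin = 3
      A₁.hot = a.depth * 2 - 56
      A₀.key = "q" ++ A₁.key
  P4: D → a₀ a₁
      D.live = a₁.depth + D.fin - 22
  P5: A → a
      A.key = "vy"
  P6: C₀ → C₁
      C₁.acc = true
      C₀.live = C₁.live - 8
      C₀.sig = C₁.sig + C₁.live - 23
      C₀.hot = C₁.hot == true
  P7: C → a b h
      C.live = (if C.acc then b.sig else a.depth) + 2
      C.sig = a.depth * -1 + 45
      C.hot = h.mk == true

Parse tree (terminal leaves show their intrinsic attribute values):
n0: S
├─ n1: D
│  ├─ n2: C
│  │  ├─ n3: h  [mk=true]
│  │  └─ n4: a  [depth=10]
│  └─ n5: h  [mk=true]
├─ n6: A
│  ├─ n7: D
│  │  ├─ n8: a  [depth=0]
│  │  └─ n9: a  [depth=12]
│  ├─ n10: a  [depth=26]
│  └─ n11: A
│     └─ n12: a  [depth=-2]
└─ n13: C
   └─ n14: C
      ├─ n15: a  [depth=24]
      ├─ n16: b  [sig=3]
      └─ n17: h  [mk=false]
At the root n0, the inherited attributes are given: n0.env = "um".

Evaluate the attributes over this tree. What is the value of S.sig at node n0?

-8

1. n0.env = "um"  [given at root]
2. n1.fin = 5  [len(S.env) + 3]
3. n2.acc = true  [D.fin > 4]
4. n3.mk = true  [terminal]
5. n4.depth = 10  [terminal]
6. n2.live = -5  [a.depth - 15]
7. n2.sig = 14  [14]
8. n2.hot = true  [h.mk and C.acc]
9. n5.mk = true  [terminal]
10. n1.live = -9  [-9]
11. n6.hot = 20  [20]
12. n7.fin = 3  [3]
13. n8.depth = 0  [terminal]
14. n9.depth = 12  [terminal]
15. n7.live = -7  [a₁.depth + D.fin - 22]
16. n10.depth = 26  [terminal]
17. n11.hot = -4  [a.depth * 2 - 56]
18. n12.depth = -2  [terminal]
19. n11.key = "vy"  ["vy"]
20. n6.key = "qvy"  ["q" ++ A₁.key]
21. n13.acc = true  [D.live > -10]
22. n14.acc = true  [true]
23. n15.depth = 24  [terminal]
24. n16.sig = 3  [terminal]
25. n17.mk = false  [terminal]
26. n14.live = 5  [(if C.acc then b.sig else a.depth) + 2]
27. n14.sig = 21  [a.depth * -1 + 45]
28. n14.hot = false  [h.mk == true]
29. n13.live = -3  [C₁.live - 8]
30. n13.sig = 3  [C₁.sig + C₁.live - 23]
31. n13.hot = false  [C₁.hot == true]
32. n0.cnt = "umqvy"  [S.env ++ A.key]
33. n0.sig = -8  [C.sig - 11]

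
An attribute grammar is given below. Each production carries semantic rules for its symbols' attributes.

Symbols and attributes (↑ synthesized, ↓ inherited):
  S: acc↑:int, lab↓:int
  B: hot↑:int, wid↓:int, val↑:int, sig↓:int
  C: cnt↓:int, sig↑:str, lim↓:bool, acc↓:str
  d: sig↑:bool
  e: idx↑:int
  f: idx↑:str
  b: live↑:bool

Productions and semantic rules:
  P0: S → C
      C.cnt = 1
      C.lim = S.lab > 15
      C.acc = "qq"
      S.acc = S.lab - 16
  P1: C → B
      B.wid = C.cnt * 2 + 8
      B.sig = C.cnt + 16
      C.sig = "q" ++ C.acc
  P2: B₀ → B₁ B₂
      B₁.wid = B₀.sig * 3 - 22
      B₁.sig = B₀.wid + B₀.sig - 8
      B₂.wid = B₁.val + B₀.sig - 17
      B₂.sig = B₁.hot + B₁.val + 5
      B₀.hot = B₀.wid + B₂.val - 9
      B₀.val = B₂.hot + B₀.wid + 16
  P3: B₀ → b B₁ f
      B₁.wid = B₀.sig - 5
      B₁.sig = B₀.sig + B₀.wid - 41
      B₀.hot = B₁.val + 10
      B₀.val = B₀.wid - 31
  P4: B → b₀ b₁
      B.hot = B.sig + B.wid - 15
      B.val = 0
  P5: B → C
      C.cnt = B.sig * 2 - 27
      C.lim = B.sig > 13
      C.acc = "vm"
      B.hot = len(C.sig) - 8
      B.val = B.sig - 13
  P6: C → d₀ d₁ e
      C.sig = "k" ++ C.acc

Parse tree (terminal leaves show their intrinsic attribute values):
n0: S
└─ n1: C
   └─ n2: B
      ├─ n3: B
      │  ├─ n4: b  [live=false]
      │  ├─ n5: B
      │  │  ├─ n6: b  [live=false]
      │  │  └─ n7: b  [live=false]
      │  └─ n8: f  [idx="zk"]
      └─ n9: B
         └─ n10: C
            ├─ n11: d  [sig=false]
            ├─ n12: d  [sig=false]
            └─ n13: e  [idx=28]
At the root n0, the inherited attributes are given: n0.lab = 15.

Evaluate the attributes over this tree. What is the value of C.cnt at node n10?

-1

1. n0.lab = 15  [given at root]
2. n1.cnt = 1  [1]
3. n1.lim = false  [S.lab > 15]
4. n1.acc = "qq"  ["qq"]
5. n2.wid = 10  [C.cnt * 2 + 8]
6. n2.sig = 17  [C.cnt + 16]
7. n3.wid = 29  [B₀.sig * 3 - 22]
8. n3.sig = 19  [B₀.wid + B₀.sig - 8]
9. n4.live = false  [terminal]
10. n5.wid = 14  [B₀.sig - 5]
11. n5.sig = 7  [B₀.sig + B₀.wid - 41]
12. n6.live = false  [terminal]
13. n7.live = false  [terminal]
14. n5.hot = 6  [B.sig + B.wid - 15]
15. n5.val = 0  [0]
16. n8.idx = "zk"  [terminal]
17. n3.hot = 10  [B₁.val + 10]
18. n3.val = -2  [B₀.wid - 31]
19. n9.wid = -2  [B₁.val + B₀.sig - 17]
20. n9.sig = 13  [B₁.hot + B₁.val + 5]
21. n10.cnt = -1  [B.sig * 2 - 27]
22. n10.lim = false  [B.sig > 13]
23. n10.acc = "vm"  ["vm"]
24. n11.sig = false  [terminal]
25. n12.sig = false  [terminal]
26. n13.idx = 28  [terminal]
27. n10.sig = "kvm"  ["k" ++ C.acc]
28. n9.hot = -5  [len(C.sig) - 8]
29. n9.val = 0  [B.sig - 13]
30. n2.hot = 1  [B₀.wid + B₂.val - 9]
31. n2.val = 21  [B₂.hot + B₀.wid + 16]
32. n1.sig = "qqq"  ["q" ++ C.acc]
33. n0.acc = -1  [S.lab - 16]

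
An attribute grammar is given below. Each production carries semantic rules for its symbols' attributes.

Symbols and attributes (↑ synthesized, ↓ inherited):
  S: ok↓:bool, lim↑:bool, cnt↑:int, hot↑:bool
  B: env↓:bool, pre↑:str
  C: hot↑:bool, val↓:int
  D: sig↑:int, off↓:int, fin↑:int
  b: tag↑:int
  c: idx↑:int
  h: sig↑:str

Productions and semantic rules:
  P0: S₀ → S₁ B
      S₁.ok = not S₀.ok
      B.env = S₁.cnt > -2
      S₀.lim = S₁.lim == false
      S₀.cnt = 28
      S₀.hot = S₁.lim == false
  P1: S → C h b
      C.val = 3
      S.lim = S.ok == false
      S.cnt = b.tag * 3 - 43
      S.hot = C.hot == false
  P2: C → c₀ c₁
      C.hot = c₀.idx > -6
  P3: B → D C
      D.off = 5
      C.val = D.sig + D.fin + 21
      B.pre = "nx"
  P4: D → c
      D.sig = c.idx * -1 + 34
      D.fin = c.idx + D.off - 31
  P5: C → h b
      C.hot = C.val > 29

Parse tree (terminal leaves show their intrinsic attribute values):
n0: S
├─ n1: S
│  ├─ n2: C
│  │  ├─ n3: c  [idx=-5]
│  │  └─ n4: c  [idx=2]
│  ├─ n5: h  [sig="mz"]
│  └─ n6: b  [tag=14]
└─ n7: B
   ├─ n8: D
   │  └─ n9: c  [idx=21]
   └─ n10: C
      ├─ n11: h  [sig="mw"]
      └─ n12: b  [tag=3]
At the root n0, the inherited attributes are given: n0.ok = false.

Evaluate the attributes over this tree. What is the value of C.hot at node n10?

1. n0.ok = false  [given at root]
2. n1.ok = true  [not S₀.ok]
3. n2.val = 3  [3]
4. n3.idx = -5  [terminal]
5. n4.idx = 2  [terminal]
6. n2.hot = true  [c₀.idx > -6]
7. n5.sig = "mz"  [terminal]
8. n6.tag = 14  [terminal]
9. n1.lim = false  [S.ok == false]
10. n1.cnt = -1  [b.tag * 3 - 43]
11. n1.hot = false  [C.hot == false]
12. n7.env = true  [S₁.cnt > -2]
13. n8.off = 5  [5]
14. n9.idx = 21  [terminal]
15. n8.sig = 13  [c.idx * -1 + 34]
16. n8.fin = -5  [c.idx + D.off - 31]
17. n10.val = 29  [D.sig + D.fin + 21]
18. n11.sig = "mw"  [terminal]
19. n12.tag = 3  [terminal]
20. n10.hot = false  [C.val > 29]
21. n7.pre = "nx"  ["nx"]
22. n0.lim = true  [S₁.lim == false]
23. n0.cnt = 28  [28]
24. n0.hot = true  [S₁.lim == false]

false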